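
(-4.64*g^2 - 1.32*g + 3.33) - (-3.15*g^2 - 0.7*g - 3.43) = -1.49*g^2 - 0.62*g + 6.76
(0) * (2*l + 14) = 0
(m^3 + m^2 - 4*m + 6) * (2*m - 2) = 2*m^4 - 10*m^2 + 20*m - 12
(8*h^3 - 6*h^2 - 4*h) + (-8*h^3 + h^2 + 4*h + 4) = 4 - 5*h^2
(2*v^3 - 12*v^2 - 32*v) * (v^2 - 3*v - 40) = 2*v^5 - 18*v^4 - 76*v^3 + 576*v^2 + 1280*v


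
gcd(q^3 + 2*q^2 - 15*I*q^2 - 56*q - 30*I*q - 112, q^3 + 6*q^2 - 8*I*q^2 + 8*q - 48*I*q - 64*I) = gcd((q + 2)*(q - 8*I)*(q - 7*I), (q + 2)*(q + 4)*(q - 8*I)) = q^2 + q*(2 - 8*I) - 16*I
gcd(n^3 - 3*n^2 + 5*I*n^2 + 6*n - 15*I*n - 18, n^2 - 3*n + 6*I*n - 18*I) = n^2 + n*(-3 + 6*I) - 18*I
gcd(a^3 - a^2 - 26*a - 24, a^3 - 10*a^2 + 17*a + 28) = a + 1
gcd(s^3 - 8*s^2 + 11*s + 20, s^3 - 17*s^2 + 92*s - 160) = s^2 - 9*s + 20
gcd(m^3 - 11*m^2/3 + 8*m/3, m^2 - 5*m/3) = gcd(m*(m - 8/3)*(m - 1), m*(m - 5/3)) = m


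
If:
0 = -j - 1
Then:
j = -1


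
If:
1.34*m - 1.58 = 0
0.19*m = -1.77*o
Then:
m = 1.18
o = -0.13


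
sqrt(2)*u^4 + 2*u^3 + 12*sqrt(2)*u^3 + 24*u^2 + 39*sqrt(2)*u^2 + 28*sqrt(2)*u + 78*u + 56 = (u + 4)*(u + 7)*(u + sqrt(2))*(sqrt(2)*u + sqrt(2))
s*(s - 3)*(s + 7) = s^3 + 4*s^2 - 21*s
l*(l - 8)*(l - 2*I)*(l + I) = l^4 - 8*l^3 - I*l^3 + 2*l^2 + 8*I*l^2 - 16*l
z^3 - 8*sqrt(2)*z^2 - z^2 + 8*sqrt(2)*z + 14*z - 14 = (z - 1)*(z - 7*sqrt(2))*(z - sqrt(2))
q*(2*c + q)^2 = 4*c^2*q + 4*c*q^2 + q^3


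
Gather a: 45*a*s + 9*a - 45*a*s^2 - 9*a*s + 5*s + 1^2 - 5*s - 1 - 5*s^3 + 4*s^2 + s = a*(-45*s^2 + 36*s + 9) - 5*s^3 + 4*s^2 + s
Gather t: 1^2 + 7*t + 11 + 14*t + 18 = 21*t + 30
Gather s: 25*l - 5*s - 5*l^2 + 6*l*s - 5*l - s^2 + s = -5*l^2 + 20*l - s^2 + s*(6*l - 4)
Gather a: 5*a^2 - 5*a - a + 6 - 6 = 5*a^2 - 6*a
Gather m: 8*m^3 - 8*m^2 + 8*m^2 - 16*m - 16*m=8*m^3 - 32*m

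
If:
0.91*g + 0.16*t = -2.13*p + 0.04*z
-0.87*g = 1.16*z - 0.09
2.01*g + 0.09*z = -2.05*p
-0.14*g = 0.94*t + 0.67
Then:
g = -0.11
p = 0.10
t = -0.70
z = 0.16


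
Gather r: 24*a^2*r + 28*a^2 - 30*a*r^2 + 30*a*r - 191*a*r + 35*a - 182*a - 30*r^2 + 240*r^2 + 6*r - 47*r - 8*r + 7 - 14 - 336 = 28*a^2 - 147*a + r^2*(210 - 30*a) + r*(24*a^2 - 161*a - 49) - 343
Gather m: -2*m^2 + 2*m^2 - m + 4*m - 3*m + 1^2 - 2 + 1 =0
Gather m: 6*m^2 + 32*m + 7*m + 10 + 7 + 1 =6*m^2 + 39*m + 18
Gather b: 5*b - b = 4*b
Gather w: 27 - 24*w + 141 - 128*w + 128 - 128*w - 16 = 280 - 280*w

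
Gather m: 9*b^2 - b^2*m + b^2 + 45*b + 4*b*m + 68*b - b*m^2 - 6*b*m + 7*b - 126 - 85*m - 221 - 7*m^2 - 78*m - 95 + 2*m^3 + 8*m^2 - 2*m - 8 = 10*b^2 + 120*b + 2*m^3 + m^2*(1 - b) + m*(-b^2 - 2*b - 165) - 450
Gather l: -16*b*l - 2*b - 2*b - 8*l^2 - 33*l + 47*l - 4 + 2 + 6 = -4*b - 8*l^2 + l*(14 - 16*b) + 4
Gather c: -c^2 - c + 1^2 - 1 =-c^2 - c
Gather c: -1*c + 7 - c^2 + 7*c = -c^2 + 6*c + 7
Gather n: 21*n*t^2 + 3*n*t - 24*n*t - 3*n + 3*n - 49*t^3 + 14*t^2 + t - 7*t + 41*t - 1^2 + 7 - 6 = n*(21*t^2 - 21*t) - 49*t^3 + 14*t^2 + 35*t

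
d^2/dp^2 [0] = 0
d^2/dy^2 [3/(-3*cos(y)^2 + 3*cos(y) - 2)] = 9*(-12*sin(y)^4 + sin(y)^2 - 53*cos(y)/4 + 9*cos(3*y)/4 + 13)/(3*sin(y)^2 + 3*cos(y) - 5)^3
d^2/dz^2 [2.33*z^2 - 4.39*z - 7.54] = 4.66000000000000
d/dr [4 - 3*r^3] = -9*r^2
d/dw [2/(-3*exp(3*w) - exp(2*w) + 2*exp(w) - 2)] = (18*exp(2*w) + 4*exp(w) - 4)*exp(w)/(3*exp(3*w) + exp(2*w) - 2*exp(w) + 2)^2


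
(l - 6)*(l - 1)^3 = l^4 - 9*l^3 + 21*l^2 - 19*l + 6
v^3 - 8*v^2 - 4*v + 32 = (v - 8)*(v - 2)*(v + 2)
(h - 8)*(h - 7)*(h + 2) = h^3 - 13*h^2 + 26*h + 112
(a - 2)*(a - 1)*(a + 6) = a^3 + 3*a^2 - 16*a + 12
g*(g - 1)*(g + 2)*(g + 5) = g^4 + 6*g^3 + 3*g^2 - 10*g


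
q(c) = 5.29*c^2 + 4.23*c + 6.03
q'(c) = 10.58*c + 4.23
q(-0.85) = 6.26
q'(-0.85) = -4.76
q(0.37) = 8.32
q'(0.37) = 8.14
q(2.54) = 50.90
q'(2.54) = 31.10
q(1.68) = 28.07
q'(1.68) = 22.00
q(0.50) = 9.47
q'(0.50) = 9.52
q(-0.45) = 5.20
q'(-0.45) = -0.53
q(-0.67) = 5.57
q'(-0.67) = -2.86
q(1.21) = 18.89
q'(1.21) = 17.03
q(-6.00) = 171.09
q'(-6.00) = -59.25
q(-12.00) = 717.03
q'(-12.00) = -122.73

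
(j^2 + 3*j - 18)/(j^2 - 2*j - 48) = (j - 3)/(j - 8)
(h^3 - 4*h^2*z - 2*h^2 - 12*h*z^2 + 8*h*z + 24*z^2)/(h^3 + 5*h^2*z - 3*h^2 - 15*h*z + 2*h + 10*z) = (h^2 - 4*h*z - 12*z^2)/(h^2 + 5*h*z - h - 5*z)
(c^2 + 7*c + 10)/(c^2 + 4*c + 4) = (c + 5)/(c + 2)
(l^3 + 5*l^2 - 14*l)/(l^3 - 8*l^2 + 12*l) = (l + 7)/(l - 6)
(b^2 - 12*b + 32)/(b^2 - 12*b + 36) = (b^2 - 12*b + 32)/(b^2 - 12*b + 36)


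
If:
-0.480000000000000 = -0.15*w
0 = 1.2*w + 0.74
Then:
No Solution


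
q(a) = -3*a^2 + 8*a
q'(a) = 8 - 6*a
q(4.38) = -22.51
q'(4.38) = -18.28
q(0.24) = 1.75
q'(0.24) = 6.56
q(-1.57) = -19.95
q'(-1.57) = 17.42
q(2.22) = 2.97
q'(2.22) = -5.32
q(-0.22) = -1.91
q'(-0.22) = 9.32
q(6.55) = -76.31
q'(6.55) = -31.30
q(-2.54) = -39.67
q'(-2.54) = 23.24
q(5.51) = -47.00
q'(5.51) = -25.06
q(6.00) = -60.00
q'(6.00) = -28.00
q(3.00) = -3.00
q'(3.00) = -10.00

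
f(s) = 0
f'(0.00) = 0.00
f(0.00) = 0.00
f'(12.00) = 0.00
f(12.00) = 0.00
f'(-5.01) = 0.00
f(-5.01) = 0.00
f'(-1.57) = 0.00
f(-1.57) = 0.00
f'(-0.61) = 0.00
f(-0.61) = 0.00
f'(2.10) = 0.00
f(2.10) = 0.00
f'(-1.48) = 0.00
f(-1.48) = 0.00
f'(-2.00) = 0.00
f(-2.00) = 0.00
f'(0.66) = 0.00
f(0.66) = 0.00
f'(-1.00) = 0.00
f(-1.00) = 0.00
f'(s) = 0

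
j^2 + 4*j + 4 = (j + 2)^2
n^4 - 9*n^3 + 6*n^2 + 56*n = n*(n - 7)*(n - 4)*(n + 2)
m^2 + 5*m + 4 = (m + 1)*(m + 4)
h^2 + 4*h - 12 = (h - 2)*(h + 6)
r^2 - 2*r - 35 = (r - 7)*(r + 5)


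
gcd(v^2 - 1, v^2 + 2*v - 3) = v - 1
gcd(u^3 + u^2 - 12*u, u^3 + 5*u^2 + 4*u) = u^2 + 4*u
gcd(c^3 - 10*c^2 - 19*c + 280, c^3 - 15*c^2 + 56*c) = c^2 - 15*c + 56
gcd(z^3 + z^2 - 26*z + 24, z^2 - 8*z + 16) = z - 4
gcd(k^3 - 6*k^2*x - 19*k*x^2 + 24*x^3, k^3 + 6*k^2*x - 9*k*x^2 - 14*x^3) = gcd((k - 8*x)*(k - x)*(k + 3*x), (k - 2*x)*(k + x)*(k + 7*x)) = 1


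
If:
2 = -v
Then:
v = -2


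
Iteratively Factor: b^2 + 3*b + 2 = (b + 1)*(b + 2)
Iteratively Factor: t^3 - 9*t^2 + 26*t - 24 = (t - 3)*(t^2 - 6*t + 8) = (t - 4)*(t - 3)*(t - 2)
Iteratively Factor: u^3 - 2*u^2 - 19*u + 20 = (u + 4)*(u^2 - 6*u + 5) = (u - 5)*(u + 4)*(u - 1)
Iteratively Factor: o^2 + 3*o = (o + 3)*(o)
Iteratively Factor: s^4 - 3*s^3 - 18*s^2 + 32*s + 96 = (s + 2)*(s^3 - 5*s^2 - 8*s + 48) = (s - 4)*(s + 2)*(s^2 - s - 12) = (s - 4)^2*(s + 2)*(s + 3)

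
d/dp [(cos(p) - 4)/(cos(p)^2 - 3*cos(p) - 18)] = (cos(p)^2 - 8*cos(p) + 30)*sin(p)/(sin(p)^2 + 3*cos(p) + 17)^2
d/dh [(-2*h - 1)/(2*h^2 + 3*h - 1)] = (4*h^2 + 4*h + 5)/(4*h^4 + 12*h^3 + 5*h^2 - 6*h + 1)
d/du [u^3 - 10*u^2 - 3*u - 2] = 3*u^2 - 20*u - 3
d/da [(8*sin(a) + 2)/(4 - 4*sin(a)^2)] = (sin(a) - cos(2*a) + 3)/cos(a)^3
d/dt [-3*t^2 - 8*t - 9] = -6*t - 8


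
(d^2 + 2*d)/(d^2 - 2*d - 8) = d/(d - 4)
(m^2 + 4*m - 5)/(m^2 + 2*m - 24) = (m^2 + 4*m - 5)/(m^2 + 2*m - 24)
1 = 1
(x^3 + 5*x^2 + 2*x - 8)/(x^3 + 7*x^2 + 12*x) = (x^2 + x - 2)/(x*(x + 3))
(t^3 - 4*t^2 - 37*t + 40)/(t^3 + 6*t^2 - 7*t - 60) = (t^2 - 9*t + 8)/(t^2 + t - 12)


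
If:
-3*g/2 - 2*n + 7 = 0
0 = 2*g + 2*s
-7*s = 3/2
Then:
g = 3/14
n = 187/56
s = -3/14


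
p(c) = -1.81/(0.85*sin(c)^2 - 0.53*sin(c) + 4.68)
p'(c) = -1.81*(-1.7*sin(c)*cos(c) + 0.53*cos(c))/(0.85*sin(c)^2 - 0.53*sin(c) + 4.68)^2 = (3.077*sin(c) - 0.9593)*cos(c)/(0.85*sin(c)^2 - 0.53*sin(c) + 4.68)^2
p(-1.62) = -0.30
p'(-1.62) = 0.01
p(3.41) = -0.37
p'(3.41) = 0.07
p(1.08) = -0.37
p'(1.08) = 0.03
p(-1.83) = -0.30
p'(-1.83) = 0.03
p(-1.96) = -0.31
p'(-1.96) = 0.04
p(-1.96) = -0.31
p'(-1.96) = 0.04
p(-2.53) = -0.34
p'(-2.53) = 0.08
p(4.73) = -0.30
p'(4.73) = -0.00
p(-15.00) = -0.34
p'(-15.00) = 0.08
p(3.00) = -0.39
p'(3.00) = 0.02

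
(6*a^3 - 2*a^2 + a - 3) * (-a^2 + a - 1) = -6*a^5 + 8*a^4 - 9*a^3 + 6*a^2 - 4*a + 3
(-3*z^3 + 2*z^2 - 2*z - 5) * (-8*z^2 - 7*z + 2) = 24*z^5 + 5*z^4 - 4*z^3 + 58*z^2 + 31*z - 10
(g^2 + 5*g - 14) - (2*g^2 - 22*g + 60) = -g^2 + 27*g - 74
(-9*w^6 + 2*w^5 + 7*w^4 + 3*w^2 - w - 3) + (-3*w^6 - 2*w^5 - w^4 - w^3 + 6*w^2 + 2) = -12*w^6 + 6*w^4 - w^3 + 9*w^2 - w - 1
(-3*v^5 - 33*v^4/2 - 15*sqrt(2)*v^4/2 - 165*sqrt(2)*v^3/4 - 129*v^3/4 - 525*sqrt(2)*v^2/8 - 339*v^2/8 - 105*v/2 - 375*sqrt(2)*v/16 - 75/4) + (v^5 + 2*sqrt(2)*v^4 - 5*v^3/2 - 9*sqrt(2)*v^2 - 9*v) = -2*v^5 - 33*v^4/2 - 11*sqrt(2)*v^4/2 - 165*sqrt(2)*v^3/4 - 139*v^3/4 - 597*sqrt(2)*v^2/8 - 339*v^2/8 - 123*v/2 - 375*sqrt(2)*v/16 - 75/4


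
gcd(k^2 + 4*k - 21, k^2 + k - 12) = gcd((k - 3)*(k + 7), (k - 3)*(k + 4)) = k - 3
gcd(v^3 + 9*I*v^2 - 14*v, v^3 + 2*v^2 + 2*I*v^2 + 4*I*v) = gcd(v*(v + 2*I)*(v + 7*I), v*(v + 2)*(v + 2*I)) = v^2 + 2*I*v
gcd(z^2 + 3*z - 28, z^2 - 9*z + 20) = z - 4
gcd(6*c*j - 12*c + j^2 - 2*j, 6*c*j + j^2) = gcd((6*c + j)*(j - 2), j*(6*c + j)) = 6*c + j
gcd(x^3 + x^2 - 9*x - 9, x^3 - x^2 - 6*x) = x - 3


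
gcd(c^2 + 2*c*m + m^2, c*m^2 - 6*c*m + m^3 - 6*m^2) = c + m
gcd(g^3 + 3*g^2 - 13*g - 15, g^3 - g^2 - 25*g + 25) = g + 5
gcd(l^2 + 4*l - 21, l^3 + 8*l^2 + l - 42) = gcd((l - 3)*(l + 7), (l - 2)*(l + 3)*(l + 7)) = l + 7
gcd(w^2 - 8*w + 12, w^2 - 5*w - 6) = w - 6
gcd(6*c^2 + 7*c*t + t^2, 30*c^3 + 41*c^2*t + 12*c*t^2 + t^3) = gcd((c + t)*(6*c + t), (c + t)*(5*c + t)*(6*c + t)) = 6*c^2 + 7*c*t + t^2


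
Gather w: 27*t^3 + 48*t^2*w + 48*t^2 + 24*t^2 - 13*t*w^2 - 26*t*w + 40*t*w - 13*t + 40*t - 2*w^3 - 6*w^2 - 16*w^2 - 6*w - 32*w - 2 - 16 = 27*t^3 + 72*t^2 + 27*t - 2*w^3 + w^2*(-13*t - 22) + w*(48*t^2 + 14*t - 38) - 18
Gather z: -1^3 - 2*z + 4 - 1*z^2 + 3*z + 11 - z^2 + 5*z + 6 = -2*z^2 + 6*z + 20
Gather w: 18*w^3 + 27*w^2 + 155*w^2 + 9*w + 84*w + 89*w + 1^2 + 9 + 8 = 18*w^3 + 182*w^2 + 182*w + 18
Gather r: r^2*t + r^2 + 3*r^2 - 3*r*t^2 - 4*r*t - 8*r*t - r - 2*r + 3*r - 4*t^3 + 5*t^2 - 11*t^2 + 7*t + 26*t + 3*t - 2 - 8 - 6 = r^2*(t + 4) + r*(-3*t^2 - 12*t) - 4*t^3 - 6*t^2 + 36*t - 16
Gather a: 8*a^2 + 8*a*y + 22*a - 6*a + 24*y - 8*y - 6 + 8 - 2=8*a^2 + a*(8*y + 16) + 16*y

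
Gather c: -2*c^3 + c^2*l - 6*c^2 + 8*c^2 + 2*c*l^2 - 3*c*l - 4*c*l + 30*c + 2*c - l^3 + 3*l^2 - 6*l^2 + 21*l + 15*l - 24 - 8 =-2*c^3 + c^2*(l + 2) + c*(2*l^2 - 7*l + 32) - l^3 - 3*l^2 + 36*l - 32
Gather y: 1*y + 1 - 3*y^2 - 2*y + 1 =-3*y^2 - y + 2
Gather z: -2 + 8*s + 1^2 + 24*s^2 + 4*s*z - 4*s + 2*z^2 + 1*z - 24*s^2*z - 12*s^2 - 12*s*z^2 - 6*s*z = 12*s^2 + 4*s + z^2*(2 - 12*s) + z*(-24*s^2 - 2*s + 1) - 1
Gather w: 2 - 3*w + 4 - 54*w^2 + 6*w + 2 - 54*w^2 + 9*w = -108*w^2 + 12*w + 8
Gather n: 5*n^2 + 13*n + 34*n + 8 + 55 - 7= 5*n^2 + 47*n + 56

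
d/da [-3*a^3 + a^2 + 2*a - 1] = -9*a^2 + 2*a + 2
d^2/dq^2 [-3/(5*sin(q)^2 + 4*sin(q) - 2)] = 6*(50*sin(q)^4 + 30*sin(q)^3 - 47*sin(q)^2 - 56*sin(q) - 26)/(5*sin(q)^2 + 4*sin(q) - 2)^3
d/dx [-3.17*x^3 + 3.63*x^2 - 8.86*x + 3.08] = -9.51*x^2 + 7.26*x - 8.86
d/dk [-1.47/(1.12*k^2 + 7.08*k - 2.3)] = (3.2928*k + 10.4076)/(1.12*k^2 + 7.08*k - 2.3)^2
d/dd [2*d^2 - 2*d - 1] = 4*d - 2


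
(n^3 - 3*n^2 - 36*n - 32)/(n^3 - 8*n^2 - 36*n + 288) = (n^2 + 5*n + 4)/(n^2 - 36)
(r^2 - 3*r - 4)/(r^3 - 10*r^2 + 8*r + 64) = (r + 1)/(r^2 - 6*r - 16)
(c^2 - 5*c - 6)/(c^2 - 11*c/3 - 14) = 3*(c + 1)/(3*c + 7)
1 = 1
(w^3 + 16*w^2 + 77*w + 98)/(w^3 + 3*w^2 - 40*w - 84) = (w + 7)/(w - 6)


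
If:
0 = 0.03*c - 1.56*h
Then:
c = 52.0*h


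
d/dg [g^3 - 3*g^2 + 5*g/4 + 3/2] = 3*g^2 - 6*g + 5/4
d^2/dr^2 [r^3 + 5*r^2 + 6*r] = 6*r + 10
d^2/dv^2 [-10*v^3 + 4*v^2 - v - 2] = 8 - 60*v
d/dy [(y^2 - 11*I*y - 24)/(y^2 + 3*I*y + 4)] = 14*(I*y^2 + 4*y + 2*I)/(y^4 + 6*I*y^3 - y^2 + 24*I*y + 16)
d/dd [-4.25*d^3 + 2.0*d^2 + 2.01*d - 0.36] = -12.75*d^2 + 4.0*d + 2.01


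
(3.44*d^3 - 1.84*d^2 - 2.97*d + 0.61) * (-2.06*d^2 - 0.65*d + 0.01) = -7.0864*d^5 + 1.5544*d^4 + 7.3486*d^3 + 0.6555*d^2 - 0.4262*d + 0.0061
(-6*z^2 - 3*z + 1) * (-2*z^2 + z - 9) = 12*z^4 + 49*z^2 + 28*z - 9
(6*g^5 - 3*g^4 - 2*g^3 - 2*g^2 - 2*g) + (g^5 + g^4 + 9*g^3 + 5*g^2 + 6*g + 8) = 7*g^5 - 2*g^4 + 7*g^3 + 3*g^2 + 4*g + 8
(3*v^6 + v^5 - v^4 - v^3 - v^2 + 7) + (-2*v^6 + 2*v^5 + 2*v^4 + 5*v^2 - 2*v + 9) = v^6 + 3*v^5 + v^4 - v^3 + 4*v^2 - 2*v + 16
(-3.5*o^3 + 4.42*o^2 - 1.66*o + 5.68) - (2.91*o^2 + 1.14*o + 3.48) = -3.5*o^3 + 1.51*o^2 - 2.8*o + 2.2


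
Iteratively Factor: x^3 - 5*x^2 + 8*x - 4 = (x - 1)*(x^2 - 4*x + 4) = (x - 2)*(x - 1)*(x - 2)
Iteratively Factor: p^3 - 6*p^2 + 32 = (p - 4)*(p^2 - 2*p - 8) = (p - 4)*(p + 2)*(p - 4)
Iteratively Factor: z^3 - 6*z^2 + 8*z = (z)*(z^2 - 6*z + 8) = z*(z - 2)*(z - 4)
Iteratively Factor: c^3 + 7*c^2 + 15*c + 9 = (c + 3)*(c^2 + 4*c + 3) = (c + 1)*(c + 3)*(c + 3)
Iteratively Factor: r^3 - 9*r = (r)*(r^2 - 9) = r*(r - 3)*(r + 3)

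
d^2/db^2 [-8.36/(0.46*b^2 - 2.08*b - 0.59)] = (-3.537952*b^2 + 15.997696*b + 8.36*(0.92*b - 2.08)*(1.84*b - 4.16) + 4.537808)/(-0.46*b^2 + 2.08*b + 0.59)^3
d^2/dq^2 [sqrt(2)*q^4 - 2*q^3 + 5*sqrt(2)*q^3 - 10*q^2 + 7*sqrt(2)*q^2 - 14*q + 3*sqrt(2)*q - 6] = 12*sqrt(2)*q^2 - 12*q + 30*sqrt(2)*q - 20 + 14*sqrt(2)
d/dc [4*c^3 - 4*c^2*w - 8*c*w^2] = 12*c^2 - 8*c*w - 8*w^2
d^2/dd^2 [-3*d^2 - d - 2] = -6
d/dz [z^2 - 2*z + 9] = 2*z - 2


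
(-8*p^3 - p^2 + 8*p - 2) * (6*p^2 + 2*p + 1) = -48*p^5 - 22*p^4 + 38*p^3 + 3*p^2 + 4*p - 2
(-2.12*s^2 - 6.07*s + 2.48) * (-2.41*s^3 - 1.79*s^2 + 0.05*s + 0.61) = 5.1092*s^5 + 18.4235*s^4 + 4.7825*s^3 - 6.0359*s^2 - 3.5787*s + 1.5128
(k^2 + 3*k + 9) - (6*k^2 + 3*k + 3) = 6 - 5*k^2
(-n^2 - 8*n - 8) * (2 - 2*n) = 2*n^3 + 14*n^2 - 16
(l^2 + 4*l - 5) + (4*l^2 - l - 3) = 5*l^2 + 3*l - 8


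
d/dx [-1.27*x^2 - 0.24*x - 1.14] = -2.54*x - 0.24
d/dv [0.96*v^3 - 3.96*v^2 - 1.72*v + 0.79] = 2.88*v^2 - 7.92*v - 1.72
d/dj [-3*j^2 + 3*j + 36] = 3 - 6*j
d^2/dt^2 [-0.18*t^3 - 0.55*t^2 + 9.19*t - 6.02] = -1.08*t - 1.1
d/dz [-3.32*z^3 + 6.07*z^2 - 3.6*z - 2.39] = -9.96*z^2 + 12.14*z - 3.6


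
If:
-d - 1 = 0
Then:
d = -1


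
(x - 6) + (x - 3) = 2*x - 9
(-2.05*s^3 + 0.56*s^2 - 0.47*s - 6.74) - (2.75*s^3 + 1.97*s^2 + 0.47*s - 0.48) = -4.8*s^3 - 1.41*s^2 - 0.94*s - 6.26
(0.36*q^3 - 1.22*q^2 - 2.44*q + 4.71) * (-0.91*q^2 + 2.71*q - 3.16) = -0.3276*q^5 + 2.0858*q^4 - 2.2234*q^3 - 7.0433*q^2 + 20.4745*q - 14.8836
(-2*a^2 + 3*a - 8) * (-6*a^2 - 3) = 12*a^4 - 18*a^3 + 54*a^2 - 9*a + 24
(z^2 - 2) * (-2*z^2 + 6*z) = -2*z^4 + 6*z^3 + 4*z^2 - 12*z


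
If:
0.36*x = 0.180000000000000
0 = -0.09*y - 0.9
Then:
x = 0.50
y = -10.00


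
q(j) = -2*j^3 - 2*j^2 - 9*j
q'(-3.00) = -51.00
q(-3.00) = 63.00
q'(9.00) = -531.00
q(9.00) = -1701.00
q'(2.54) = -57.87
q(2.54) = -68.54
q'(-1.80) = -21.24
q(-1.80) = 21.38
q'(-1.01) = -11.08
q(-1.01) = 9.11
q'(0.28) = -10.59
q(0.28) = -2.72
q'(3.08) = -78.24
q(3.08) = -105.13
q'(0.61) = -13.67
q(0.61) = -6.69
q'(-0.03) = -8.89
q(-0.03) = 0.27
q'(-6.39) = -228.43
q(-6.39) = 497.68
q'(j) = -6*j^2 - 4*j - 9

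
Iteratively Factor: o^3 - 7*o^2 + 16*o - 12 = (o - 3)*(o^2 - 4*o + 4) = (o - 3)*(o - 2)*(o - 2)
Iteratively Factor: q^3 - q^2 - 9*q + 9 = (q - 3)*(q^2 + 2*q - 3) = (q - 3)*(q - 1)*(q + 3)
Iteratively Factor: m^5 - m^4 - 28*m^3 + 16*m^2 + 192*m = (m + 4)*(m^4 - 5*m^3 - 8*m^2 + 48*m) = (m - 4)*(m + 4)*(m^3 - m^2 - 12*m) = m*(m - 4)*(m + 4)*(m^2 - m - 12) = m*(m - 4)^2*(m + 4)*(m + 3)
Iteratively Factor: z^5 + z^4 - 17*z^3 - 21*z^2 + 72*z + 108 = (z + 2)*(z^4 - z^3 - 15*z^2 + 9*z + 54) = (z - 3)*(z + 2)*(z^3 + 2*z^2 - 9*z - 18) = (z - 3)*(z + 2)*(z + 3)*(z^2 - z - 6) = (z - 3)*(z + 2)^2*(z + 3)*(z - 3)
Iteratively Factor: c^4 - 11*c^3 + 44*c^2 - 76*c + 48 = (c - 3)*(c^3 - 8*c^2 + 20*c - 16) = (c - 3)*(c - 2)*(c^2 - 6*c + 8) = (c - 3)*(c - 2)^2*(c - 4)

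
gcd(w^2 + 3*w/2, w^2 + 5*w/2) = w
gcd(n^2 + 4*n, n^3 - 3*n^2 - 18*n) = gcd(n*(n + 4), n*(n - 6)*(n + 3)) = n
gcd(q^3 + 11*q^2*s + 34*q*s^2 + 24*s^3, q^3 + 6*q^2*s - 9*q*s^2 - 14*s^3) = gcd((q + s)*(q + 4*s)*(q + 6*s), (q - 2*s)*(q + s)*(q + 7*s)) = q + s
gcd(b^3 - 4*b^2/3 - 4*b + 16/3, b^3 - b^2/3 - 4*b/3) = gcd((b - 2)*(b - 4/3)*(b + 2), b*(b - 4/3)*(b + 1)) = b - 4/3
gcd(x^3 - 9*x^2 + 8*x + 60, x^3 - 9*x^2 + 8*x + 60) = x^3 - 9*x^2 + 8*x + 60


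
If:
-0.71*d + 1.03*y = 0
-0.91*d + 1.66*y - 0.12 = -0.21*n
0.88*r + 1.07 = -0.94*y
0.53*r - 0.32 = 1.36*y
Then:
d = -0.73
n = 1.38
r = -0.68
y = -0.50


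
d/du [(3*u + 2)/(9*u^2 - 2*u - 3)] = (-27*u^2 - 36*u - 5)/(81*u^4 - 36*u^3 - 50*u^2 + 12*u + 9)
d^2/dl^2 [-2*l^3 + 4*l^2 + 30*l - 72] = 8 - 12*l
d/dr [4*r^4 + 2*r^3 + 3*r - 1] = 16*r^3 + 6*r^2 + 3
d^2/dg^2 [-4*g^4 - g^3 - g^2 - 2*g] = -48*g^2 - 6*g - 2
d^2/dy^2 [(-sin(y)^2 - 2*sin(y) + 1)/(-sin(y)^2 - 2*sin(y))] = 2*(2*sin(y) + 3 - 1/sin(y) - 6/sin(y)^2 - 4/sin(y)^3)/(sin(y) + 2)^3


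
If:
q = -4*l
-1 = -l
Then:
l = 1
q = -4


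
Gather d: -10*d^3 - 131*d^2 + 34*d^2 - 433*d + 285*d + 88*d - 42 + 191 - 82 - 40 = -10*d^3 - 97*d^2 - 60*d + 27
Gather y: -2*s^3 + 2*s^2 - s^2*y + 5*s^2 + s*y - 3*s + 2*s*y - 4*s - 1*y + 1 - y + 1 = -2*s^3 + 7*s^2 - 7*s + y*(-s^2 + 3*s - 2) + 2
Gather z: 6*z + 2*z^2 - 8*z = 2*z^2 - 2*z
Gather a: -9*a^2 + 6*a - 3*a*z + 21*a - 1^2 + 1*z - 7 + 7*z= -9*a^2 + a*(27 - 3*z) + 8*z - 8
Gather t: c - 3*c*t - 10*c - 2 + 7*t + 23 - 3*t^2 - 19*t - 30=-9*c - 3*t^2 + t*(-3*c - 12) - 9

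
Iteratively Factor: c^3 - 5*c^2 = (c - 5)*(c^2) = c*(c - 5)*(c)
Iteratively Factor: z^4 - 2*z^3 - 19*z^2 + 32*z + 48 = (z + 4)*(z^3 - 6*z^2 + 5*z + 12) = (z - 3)*(z + 4)*(z^2 - 3*z - 4) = (z - 4)*(z - 3)*(z + 4)*(z + 1)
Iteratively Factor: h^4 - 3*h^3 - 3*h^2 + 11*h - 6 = (h - 1)*(h^3 - 2*h^2 - 5*h + 6) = (h - 3)*(h - 1)*(h^2 + h - 2) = (h - 3)*(h - 1)*(h + 2)*(h - 1)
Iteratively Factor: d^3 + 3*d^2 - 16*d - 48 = (d - 4)*(d^2 + 7*d + 12) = (d - 4)*(d + 4)*(d + 3)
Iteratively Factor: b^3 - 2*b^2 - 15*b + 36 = (b + 4)*(b^2 - 6*b + 9) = (b - 3)*(b + 4)*(b - 3)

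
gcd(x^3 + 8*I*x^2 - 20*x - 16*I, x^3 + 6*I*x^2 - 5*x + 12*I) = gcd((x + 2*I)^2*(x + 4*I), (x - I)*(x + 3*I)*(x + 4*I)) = x + 4*I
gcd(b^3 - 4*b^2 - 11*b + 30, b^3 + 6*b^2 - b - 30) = b^2 + b - 6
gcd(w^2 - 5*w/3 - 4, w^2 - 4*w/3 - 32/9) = w + 4/3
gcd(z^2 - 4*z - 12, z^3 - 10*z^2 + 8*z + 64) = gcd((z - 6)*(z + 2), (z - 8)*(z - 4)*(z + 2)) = z + 2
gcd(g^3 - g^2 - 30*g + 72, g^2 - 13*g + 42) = 1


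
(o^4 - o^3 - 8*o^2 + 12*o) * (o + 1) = o^5 - 9*o^3 + 4*o^2 + 12*o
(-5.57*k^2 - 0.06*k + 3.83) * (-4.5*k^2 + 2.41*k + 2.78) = 25.065*k^4 - 13.1537*k^3 - 32.8642*k^2 + 9.0635*k + 10.6474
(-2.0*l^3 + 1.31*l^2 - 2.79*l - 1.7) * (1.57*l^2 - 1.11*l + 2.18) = -3.14*l^5 + 4.2767*l^4 - 10.1944*l^3 + 3.2837*l^2 - 4.1952*l - 3.706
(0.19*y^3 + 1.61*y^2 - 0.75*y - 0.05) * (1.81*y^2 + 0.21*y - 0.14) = 0.3439*y^5 + 2.954*y^4 - 1.046*y^3 - 0.4734*y^2 + 0.0945*y + 0.007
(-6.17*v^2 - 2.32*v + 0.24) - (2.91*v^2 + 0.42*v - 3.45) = -9.08*v^2 - 2.74*v + 3.69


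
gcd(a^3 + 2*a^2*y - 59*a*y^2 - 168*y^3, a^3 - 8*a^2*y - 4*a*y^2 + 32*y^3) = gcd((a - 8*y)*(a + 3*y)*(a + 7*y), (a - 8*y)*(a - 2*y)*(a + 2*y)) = -a + 8*y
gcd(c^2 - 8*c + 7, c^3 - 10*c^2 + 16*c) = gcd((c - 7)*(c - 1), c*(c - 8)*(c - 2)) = 1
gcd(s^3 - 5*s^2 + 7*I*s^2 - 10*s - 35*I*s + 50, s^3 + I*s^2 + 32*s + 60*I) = s^2 + 7*I*s - 10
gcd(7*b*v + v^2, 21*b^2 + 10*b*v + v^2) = 7*b + v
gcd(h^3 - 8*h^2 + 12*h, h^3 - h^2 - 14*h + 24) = h - 2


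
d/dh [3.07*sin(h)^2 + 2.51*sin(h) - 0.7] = (6.14*sin(h) + 2.51)*cos(h)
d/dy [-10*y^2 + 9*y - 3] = 9 - 20*y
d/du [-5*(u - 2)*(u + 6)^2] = 5*(-3*u - 2)*(u + 6)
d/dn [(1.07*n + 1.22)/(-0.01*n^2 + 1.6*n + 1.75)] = (0.0107*n^2 + 0.0244*n - 0.0794999999999999)/(0.0001*n^4 - 0.032*n^3 + 2.525*n^2 + 5.6*n + 3.0625)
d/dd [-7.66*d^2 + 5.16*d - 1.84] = 5.16 - 15.32*d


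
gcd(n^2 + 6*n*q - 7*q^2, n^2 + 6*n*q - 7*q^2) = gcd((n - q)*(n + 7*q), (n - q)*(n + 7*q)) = -n^2 - 6*n*q + 7*q^2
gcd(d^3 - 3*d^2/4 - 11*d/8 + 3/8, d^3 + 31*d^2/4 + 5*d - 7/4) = d^2 + 3*d/4 - 1/4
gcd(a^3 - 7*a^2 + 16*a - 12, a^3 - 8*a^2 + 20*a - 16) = a^2 - 4*a + 4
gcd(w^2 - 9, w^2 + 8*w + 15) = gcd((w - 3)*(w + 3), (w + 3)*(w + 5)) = w + 3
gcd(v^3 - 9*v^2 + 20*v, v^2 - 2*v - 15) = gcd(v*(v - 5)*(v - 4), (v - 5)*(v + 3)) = v - 5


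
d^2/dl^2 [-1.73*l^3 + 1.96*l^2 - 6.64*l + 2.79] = 3.92 - 10.38*l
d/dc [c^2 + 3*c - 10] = 2*c + 3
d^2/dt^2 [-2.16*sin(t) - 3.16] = 2.16*sin(t)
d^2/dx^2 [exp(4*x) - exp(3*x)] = (16*exp(x) - 9)*exp(3*x)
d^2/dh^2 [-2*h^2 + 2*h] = -4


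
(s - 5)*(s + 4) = s^2 - s - 20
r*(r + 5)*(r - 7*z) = r^3 - 7*r^2*z + 5*r^2 - 35*r*z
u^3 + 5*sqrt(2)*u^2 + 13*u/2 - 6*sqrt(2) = (u - sqrt(2)/2)*(u + 3*sqrt(2)/2)*(u + 4*sqrt(2))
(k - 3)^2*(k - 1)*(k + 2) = k^4 - 5*k^3 + k^2 + 21*k - 18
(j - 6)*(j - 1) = j^2 - 7*j + 6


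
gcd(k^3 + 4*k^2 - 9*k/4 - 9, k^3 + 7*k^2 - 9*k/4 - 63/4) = k^2 - 9/4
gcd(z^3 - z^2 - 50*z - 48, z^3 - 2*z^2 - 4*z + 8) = 1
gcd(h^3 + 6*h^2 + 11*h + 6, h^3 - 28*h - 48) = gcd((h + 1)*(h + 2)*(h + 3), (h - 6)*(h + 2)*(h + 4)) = h + 2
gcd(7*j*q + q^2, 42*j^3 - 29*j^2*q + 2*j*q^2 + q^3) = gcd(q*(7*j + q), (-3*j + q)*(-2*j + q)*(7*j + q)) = 7*j + q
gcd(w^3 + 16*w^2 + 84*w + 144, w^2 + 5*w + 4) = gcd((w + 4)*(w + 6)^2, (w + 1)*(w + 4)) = w + 4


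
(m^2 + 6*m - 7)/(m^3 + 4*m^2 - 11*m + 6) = (m + 7)/(m^2 + 5*m - 6)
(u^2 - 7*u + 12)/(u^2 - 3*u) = (u - 4)/u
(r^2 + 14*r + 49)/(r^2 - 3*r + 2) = (r^2 + 14*r + 49)/(r^2 - 3*r + 2)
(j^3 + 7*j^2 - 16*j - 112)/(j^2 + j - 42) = (j^2 - 16)/(j - 6)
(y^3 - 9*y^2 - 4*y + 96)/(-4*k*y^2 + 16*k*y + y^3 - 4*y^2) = (y^2 - 5*y - 24)/(y*(-4*k + y))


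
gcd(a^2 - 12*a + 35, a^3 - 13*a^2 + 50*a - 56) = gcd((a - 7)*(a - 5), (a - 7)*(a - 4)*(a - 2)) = a - 7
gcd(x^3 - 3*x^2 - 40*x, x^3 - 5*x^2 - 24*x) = x^2 - 8*x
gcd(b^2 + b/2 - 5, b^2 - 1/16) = 1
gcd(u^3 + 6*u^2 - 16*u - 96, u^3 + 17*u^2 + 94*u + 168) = u^2 + 10*u + 24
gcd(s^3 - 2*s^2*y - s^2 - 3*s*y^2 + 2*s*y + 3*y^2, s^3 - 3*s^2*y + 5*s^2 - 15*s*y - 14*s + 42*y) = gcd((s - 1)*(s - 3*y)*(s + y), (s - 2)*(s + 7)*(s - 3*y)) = -s + 3*y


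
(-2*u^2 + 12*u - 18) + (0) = -2*u^2 + 12*u - 18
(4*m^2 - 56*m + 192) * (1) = 4*m^2 - 56*m + 192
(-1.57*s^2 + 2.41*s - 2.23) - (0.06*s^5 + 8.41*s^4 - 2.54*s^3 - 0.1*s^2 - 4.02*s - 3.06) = -0.06*s^5 - 8.41*s^4 + 2.54*s^3 - 1.47*s^2 + 6.43*s + 0.83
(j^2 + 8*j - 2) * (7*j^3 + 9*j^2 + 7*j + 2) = 7*j^5 + 65*j^4 + 65*j^3 + 40*j^2 + 2*j - 4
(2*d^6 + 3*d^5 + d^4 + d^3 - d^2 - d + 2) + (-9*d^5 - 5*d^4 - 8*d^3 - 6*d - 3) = 2*d^6 - 6*d^5 - 4*d^4 - 7*d^3 - d^2 - 7*d - 1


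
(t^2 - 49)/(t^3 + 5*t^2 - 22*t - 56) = (t - 7)/(t^2 - 2*t - 8)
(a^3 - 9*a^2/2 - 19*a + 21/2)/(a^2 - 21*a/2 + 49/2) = (2*a^2 + 5*a - 3)/(2*a - 7)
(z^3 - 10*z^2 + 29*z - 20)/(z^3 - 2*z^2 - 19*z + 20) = (z - 4)/(z + 4)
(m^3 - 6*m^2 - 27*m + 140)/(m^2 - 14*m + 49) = (m^2 + m - 20)/(m - 7)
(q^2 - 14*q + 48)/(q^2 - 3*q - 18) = (q - 8)/(q + 3)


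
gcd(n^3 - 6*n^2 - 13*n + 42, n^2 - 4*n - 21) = n^2 - 4*n - 21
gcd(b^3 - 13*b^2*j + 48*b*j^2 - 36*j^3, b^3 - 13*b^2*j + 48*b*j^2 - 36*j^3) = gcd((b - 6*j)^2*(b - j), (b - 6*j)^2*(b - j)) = b^3 - 13*b^2*j + 48*b*j^2 - 36*j^3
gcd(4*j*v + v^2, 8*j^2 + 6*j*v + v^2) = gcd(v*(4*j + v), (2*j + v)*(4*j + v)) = 4*j + v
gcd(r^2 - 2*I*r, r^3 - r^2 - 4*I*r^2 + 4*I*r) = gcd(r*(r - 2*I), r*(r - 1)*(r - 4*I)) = r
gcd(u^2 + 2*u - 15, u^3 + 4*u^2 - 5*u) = u + 5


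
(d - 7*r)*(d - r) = d^2 - 8*d*r + 7*r^2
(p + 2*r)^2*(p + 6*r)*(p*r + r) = p^4*r + 10*p^3*r^2 + p^3*r + 28*p^2*r^3 + 10*p^2*r^2 + 24*p*r^4 + 28*p*r^3 + 24*r^4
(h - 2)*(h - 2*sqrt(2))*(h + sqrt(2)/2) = h^3 - 3*sqrt(2)*h^2/2 - 2*h^2 - 2*h + 3*sqrt(2)*h + 4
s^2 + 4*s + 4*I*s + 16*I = (s + 4)*(s + 4*I)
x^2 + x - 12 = (x - 3)*(x + 4)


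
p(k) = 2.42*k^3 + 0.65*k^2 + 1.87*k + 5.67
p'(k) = 7.26*k^2 + 1.3*k + 1.87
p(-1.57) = -5.03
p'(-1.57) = 17.72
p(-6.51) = -646.62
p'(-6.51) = 301.09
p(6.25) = 633.57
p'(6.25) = 293.59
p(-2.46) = -31.02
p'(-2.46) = 42.61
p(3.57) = 130.74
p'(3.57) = 99.04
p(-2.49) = -32.32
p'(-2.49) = 43.65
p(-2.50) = -32.76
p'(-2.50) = 44.00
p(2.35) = 45.06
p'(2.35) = 45.02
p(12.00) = 4303.47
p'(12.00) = 1062.91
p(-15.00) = -8043.63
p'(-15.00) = 1615.87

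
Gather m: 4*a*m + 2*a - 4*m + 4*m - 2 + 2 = 4*a*m + 2*a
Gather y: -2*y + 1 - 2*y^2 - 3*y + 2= -2*y^2 - 5*y + 3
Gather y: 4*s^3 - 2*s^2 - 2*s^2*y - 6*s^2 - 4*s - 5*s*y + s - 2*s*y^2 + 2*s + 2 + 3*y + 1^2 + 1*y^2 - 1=4*s^3 - 8*s^2 - s + y^2*(1 - 2*s) + y*(-2*s^2 - 5*s + 3) + 2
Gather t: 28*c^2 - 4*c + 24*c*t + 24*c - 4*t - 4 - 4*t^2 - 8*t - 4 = 28*c^2 + 20*c - 4*t^2 + t*(24*c - 12) - 8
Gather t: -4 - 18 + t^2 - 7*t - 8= t^2 - 7*t - 30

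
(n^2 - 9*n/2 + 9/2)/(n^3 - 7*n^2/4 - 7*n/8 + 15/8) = 4*(n - 3)/(4*n^2 - n - 5)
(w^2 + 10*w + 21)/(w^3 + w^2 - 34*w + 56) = (w + 3)/(w^2 - 6*w + 8)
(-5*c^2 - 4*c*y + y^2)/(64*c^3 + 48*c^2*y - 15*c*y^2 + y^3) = (-5*c + y)/(64*c^2 - 16*c*y + y^2)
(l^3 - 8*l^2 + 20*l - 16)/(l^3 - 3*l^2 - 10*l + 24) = (l - 2)/(l + 3)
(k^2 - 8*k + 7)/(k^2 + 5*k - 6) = (k - 7)/(k + 6)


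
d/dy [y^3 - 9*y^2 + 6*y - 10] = 3*y^2 - 18*y + 6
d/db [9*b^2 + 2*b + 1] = 18*b + 2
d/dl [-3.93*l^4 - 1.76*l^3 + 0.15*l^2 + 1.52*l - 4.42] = -15.72*l^3 - 5.28*l^2 + 0.3*l + 1.52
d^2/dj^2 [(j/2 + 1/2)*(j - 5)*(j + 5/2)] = 3*j - 3/2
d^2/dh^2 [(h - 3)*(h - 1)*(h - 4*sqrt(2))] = 6*h - 8*sqrt(2) - 8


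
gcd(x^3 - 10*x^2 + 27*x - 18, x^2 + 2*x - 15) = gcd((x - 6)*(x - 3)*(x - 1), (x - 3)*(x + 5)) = x - 3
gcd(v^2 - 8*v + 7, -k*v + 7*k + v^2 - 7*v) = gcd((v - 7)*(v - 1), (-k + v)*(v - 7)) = v - 7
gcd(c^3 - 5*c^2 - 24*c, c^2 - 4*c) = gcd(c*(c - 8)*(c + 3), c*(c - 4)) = c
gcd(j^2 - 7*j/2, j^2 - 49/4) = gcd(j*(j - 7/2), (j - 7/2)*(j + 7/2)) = j - 7/2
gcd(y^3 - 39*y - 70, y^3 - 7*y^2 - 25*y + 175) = y^2 - 2*y - 35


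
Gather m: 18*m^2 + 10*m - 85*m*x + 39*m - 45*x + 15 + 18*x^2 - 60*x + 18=18*m^2 + m*(49 - 85*x) + 18*x^2 - 105*x + 33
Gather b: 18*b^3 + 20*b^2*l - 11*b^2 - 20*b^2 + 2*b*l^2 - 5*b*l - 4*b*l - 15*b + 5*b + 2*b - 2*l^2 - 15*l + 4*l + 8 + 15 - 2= 18*b^3 + b^2*(20*l - 31) + b*(2*l^2 - 9*l - 8) - 2*l^2 - 11*l + 21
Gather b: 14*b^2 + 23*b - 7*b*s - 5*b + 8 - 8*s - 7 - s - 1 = 14*b^2 + b*(18 - 7*s) - 9*s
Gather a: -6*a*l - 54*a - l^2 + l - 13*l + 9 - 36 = a*(-6*l - 54) - l^2 - 12*l - 27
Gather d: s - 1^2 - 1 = s - 2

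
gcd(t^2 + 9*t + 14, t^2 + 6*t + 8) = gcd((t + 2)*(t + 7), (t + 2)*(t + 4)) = t + 2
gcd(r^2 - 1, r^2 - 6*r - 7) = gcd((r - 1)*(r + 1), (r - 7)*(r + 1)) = r + 1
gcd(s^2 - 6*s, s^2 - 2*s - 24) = s - 6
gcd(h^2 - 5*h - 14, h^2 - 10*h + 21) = h - 7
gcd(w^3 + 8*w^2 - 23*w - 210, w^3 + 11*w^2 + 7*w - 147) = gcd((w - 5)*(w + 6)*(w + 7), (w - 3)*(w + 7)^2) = w + 7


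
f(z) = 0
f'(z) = 0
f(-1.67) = 0.00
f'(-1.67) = 0.00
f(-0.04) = 0.00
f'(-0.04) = 0.00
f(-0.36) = 0.00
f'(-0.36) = 0.00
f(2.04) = 0.00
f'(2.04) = 0.00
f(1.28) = 0.00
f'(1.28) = 0.00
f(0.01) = 0.00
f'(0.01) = 0.00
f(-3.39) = 0.00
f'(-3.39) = 0.00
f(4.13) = 0.00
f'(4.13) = 0.00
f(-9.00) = 0.00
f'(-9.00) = 0.00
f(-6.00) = 0.00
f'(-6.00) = 0.00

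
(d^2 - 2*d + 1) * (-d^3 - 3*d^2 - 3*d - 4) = -d^5 - d^4 + 2*d^3 - d^2 + 5*d - 4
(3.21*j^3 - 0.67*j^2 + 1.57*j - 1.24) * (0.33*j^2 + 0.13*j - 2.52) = 1.0593*j^5 + 0.1962*j^4 - 7.6582*j^3 + 1.4833*j^2 - 4.1176*j + 3.1248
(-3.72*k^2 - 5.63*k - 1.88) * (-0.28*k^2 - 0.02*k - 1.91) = 1.0416*k^4 + 1.6508*k^3 + 7.7442*k^2 + 10.7909*k + 3.5908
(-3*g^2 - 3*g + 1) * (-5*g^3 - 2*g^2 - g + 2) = 15*g^5 + 21*g^4 + 4*g^3 - 5*g^2 - 7*g + 2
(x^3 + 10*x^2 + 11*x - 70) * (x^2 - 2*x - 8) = x^5 + 8*x^4 - 17*x^3 - 172*x^2 + 52*x + 560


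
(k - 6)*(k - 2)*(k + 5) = k^3 - 3*k^2 - 28*k + 60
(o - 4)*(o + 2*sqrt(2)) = o^2 - 4*o + 2*sqrt(2)*o - 8*sqrt(2)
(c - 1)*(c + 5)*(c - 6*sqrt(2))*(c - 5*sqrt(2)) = c^4 - 11*sqrt(2)*c^3 + 4*c^3 - 44*sqrt(2)*c^2 + 55*c^2 + 55*sqrt(2)*c + 240*c - 300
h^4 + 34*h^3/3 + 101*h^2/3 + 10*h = h*(h + 1/3)*(h + 5)*(h + 6)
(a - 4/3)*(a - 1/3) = a^2 - 5*a/3 + 4/9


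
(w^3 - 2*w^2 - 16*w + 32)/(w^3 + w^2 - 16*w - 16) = (w - 2)/(w + 1)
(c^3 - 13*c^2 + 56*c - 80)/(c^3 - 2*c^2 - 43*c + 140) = (c - 4)/(c + 7)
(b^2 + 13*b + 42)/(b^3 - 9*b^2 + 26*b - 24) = (b^2 + 13*b + 42)/(b^3 - 9*b^2 + 26*b - 24)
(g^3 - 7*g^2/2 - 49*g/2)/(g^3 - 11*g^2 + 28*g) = (g + 7/2)/(g - 4)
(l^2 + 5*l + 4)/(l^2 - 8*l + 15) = (l^2 + 5*l + 4)/(l^2 - 8*l + 15)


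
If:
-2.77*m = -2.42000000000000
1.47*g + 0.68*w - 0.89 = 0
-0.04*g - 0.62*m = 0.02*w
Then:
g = 175.51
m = 0.87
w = -378.11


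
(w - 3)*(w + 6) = w^2 + 3*w - 18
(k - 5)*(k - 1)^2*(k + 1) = k^4 - 6*k^3 + 4*k^2 + 6*k - 5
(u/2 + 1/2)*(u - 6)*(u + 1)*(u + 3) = u^4/2 - u^3/2 - 23*u^2/2 - 39*u/2 - 9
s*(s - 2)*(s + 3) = s^3 + s^2 - 6*s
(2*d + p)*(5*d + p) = 10*d^2 + 7*d*p + p^2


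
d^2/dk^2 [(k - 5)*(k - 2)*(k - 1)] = 6*k - 16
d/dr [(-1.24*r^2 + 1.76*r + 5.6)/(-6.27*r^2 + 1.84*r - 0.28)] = (8.7536*r^2 + 70.9184*r - 10.7968)/(39.3129*r^4 - 23.0736*r^3 + 6.8968*r^2 - 1.0304*r + 0.0784)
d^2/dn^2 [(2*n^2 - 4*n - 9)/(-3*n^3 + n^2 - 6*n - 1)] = 2*(-18*n^6 + 108*n^5 + 558*n^4 - 254*n^3 + 435*n^2 - 231*n + 307)/(27*n^9 - 27*n^8 + 171*n^7 - 82*n^6 + 324*n^5 + 3*n^4 + 189*n^3 + 105*n^2 + 18*n + 1)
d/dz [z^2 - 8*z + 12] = 2*z - 8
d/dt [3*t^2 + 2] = 6*t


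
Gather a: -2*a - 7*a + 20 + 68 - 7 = 81 - 9*a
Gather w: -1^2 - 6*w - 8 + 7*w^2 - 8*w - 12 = 7*w^2 - 14*w - 21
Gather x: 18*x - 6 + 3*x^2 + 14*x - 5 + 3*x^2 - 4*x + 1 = 6*x^2 + 28*x - 10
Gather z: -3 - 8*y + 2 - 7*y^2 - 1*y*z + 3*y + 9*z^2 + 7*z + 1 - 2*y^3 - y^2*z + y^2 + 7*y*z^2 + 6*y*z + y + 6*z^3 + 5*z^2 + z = -2*y^3 - 6*y^2 - 4*y + 6*z^3 + z^2*(7*y + 14) + z*(-y^2 + 5*y + 8)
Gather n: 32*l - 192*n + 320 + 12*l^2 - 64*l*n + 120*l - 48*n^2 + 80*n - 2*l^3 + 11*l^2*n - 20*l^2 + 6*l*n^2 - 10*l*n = -2*l^3 - 8*l^2 + 152*l + n^2*(6*l - 48) + n*(11*l^2 - 74*l - 112) + 320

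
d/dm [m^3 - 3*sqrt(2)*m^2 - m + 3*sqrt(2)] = 3*m^2 - 6*sqrt(2)*m - 1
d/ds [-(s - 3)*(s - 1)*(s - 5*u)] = -3*s^2 + 10*s*u + 8*s - 20*u - 3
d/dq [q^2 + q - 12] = 2*q + 1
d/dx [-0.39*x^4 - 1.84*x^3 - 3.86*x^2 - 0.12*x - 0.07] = -1.56*x^3 - 5.52*x^2 - 7.72*x - 0.12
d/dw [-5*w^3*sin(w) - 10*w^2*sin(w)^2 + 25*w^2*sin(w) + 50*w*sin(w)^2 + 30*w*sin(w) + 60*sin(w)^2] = -5*w^3*cos(w) - 15*w^2*sin(w) - 10*w^2*sin(2*w) + 25*w^2*cos(w) - 20*w*sin(w)^2 + 50*w*sin(w) + 50*w*sin(2*w) + 30*w*cos(w) + 50*sin(w)^2 + 30*sin(w) + 60*sin(2*w)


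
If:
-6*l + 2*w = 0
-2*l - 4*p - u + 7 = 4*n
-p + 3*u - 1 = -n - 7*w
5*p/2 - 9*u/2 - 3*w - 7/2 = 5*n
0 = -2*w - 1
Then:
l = -1/6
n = -385/226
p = 315/113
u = 1016/339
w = -1/2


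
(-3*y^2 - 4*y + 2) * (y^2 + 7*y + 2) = -3*y^4 - 25*y^3 - 32*y^2 + 6*y + 4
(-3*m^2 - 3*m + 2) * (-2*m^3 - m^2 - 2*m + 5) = 6*m^5 + 9*m^4 + 5*m^3 - 11*m^2 - 19*m + 10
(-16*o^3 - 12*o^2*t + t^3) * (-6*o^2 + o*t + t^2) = 96*o^5 + 56*o^4*t - 28*o^3*t^2 - 18*o^2*t^3 + o*t^4 + t^5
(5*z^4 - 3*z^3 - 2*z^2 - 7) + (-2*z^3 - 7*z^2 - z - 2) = 5*z^4 - 5*z^3 - 9*z^2 - z - 9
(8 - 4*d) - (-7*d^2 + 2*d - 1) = 7*d^2 - 6*d + 9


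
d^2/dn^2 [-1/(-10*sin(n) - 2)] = 5*(-5*sin(n)^2 + sin(n) + 10)/(2*(5*sin(n) + 1)^3)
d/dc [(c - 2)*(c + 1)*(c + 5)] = 3*c^2 + 8*c - 7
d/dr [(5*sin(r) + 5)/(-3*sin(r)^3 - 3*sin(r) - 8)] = 5*(6*sin(r)^3 + 9*sin(r)^2 - 5)*cos(r)/(3*sin(r)^3 + 3*sin(r) + 8)^2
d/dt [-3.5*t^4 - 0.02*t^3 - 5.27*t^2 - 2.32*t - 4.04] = -14.0*t^3 - 0.06*t^2 - 10.54*t - 2.32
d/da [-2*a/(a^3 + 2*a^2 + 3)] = 2*(-a^3 + a^2*(3*a + 4) - 2*a^2 - 3)/(a^3 + 2*a^2 + 3)^2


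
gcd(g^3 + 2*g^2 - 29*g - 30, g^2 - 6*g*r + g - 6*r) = g + 1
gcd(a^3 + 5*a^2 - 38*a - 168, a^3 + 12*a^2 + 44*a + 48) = a + 4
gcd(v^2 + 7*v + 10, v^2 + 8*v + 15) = v + 5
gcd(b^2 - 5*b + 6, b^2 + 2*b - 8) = b - 2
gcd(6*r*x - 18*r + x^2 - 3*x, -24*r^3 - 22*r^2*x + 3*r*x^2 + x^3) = 6*r + x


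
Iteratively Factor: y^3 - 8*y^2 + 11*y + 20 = (y - 4)*(y^2 - 4*y - 5) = (y - 5)*(y - 4)*(y + 1)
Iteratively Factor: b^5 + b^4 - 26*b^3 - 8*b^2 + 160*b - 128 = (b + 4)*(b^4 - 3*b^3 - 14*b^2 + 48*b - 32) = (b + 4)^2*(b^3 - 7*b^2 + 14*b - 8) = (b - 4)*(b + 4)^2*(b^2 - 3*b + 2) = (b - 4)*(b - 2)*(b + 4)^2*(b - 1)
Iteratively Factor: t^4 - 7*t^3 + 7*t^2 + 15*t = (t - 3)*(t^3 - 4*t^2 - 5*t) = (t - 3)*(t + 1)*(t^2 - 5*t) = (t - 5)*(t - 3)*(t + 1)*(t)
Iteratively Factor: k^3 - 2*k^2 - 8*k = (k - 4)*(k^2 + 2*k) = (k - 4)*(k + 2)*(k)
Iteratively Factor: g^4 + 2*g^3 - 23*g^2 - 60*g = (g)*(g^3 + 2*g^2 - 23*g - 60) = g*(g + 4)*(g^2 - 2*g - 15) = g*(g + 3)*(g + 4)*(g - 5)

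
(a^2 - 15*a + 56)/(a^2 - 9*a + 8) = (a - 7)/(a - 1)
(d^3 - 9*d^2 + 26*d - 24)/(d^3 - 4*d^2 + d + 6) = (d - 4)/(d + 1)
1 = 1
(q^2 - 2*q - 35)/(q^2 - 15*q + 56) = (q + 5)/(q - 8)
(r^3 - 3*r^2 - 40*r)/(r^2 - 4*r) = (r^2 - 3*r - 40)/(r - 4)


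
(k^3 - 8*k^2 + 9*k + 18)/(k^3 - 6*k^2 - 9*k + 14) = (k^3 - 8*k^2 + 9*k + 18)/(k^3 - 6*k^2 - 9*k + 14)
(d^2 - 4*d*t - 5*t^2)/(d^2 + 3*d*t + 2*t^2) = (d - 5*t)/(d + 2*t)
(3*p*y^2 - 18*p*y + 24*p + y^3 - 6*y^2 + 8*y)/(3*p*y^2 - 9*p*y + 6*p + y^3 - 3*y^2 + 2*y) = (y - 4)/(y - 1)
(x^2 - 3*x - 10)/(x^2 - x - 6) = (x - 5)/(x - 3)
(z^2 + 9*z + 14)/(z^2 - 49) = (z + 2)/(z - 7)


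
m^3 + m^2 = m^2*(m + 1)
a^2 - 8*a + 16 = (a - 4)^2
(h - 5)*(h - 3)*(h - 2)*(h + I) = h^4 - 10*h^3 + I*h^3 + 31*h^2 - 10*I*h^2 - 30*h + 31*I*h - 30*I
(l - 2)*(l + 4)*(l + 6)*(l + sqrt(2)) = l^4 + sqrt(2)*l^3 + 8*l^3 + 4*l^2 + 8*sqrt(2)*l^2 - 48*l + 4*sqrt(2)*l - 48*sqrt(2)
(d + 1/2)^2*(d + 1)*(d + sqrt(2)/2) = d^4 + sqrt(2)*d^3/2 + 2*d^3 + 5*d^2/4 + sqrt(2)*d^2 + d/4 + 5*sqrt(2)*d/8 + sqrt(2)/8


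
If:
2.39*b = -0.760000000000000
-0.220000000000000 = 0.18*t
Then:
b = -0.32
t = -1.22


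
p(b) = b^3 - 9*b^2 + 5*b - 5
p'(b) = 3*b^2 - 18*b + 5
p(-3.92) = -223.13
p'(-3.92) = 121.66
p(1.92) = -21.50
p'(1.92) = -18.50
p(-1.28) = -28.24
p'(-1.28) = 32.96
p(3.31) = -50.79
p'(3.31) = -21.71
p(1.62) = -16.27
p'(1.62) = -16.29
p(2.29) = -28.74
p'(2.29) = -20.49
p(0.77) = -6.03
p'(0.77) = -7.08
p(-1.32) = -29.58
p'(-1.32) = 33.99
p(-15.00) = -5480.00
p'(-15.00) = 950.00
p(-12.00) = -3089.00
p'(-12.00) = 653.00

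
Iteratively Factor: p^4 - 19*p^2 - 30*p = (p + 3)*(p^3 - 3*p^2 - 10*p) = (p + 2)*(p + 3)*(p^2 - 5*p) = p*(p + 2)*(p + 3)*(p - 5)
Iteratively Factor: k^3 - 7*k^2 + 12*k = (k)*(k^2 - 7*k + 12) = k*(k - 3)*(k - 4)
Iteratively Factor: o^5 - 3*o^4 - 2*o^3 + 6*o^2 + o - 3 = (o + 1)*(o^4 - 4*o^3 + 2*o^2 + 4*o - 3) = (o - 1)*(o + 1)*(o^3 - 3*o^2 - o + 3) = (o - 1)*(o + 1)^2*(o^2 - 4*o + 3) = (o - 3)*(o - 1)*(o + 1)^2*(o - 1)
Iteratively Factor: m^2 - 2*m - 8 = (m - 4)*(m + 2)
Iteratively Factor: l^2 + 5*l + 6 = (l + 2)*(l + 3)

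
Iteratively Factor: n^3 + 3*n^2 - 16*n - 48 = (n - 4)*(n^2 + 7*n + 12) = (n - 4)*(n + 4)*(n + 3)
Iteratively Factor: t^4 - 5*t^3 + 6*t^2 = (t)*(t^3 - 5*t^2 + 6*t) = t^2*(t^2 - 5*t + 6) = t^2*(t - 3)*(t - 2)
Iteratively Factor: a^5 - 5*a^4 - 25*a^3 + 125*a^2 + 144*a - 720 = (a - 5)*(a^4 - 25*a^2 + 144) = (a - 5)*(a + 4)*(a^3 - 4*a^2 - 9*a + 36) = (a - 5)*(a - 4)*(a + 4)*(a^2 - 9) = (a - 5)*(a - 4)*(a - 3)*(a + 4)*(a + 3)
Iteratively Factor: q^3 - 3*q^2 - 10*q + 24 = (q - 4)*(q^2 + q - 6) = (q - 4)*(q - 2)*(q + 3)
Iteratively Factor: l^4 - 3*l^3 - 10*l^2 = (l - 5)*(l^3 + 2*l^2) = l*(l - 5)*(l^2 + 2*l) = l*(l - 5)*(l + 2)*(l)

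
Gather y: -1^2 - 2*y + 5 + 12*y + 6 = 10*y + 10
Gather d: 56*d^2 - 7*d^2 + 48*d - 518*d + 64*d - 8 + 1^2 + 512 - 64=49*d^2 - 406*d + 441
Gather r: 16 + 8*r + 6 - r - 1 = 7*r + 21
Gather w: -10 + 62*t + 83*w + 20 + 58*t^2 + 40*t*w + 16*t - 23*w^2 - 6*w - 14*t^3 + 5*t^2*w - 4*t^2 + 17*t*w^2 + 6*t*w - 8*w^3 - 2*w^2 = -14*t^3 + 54*t^2 + 78*t - 8*w^3 + w^2*(17*t - 25) + w*(5*t^2 + 46*t + 77) + 10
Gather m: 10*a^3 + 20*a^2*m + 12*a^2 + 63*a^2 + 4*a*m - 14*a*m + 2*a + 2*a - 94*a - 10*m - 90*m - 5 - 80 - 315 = 10*a^3 + 75*a^2 - 90*a + m*(20*a^2 - 10*a - 100) - 400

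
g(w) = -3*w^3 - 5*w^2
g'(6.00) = -384.00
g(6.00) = -828.00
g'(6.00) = -384.00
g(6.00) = -828.00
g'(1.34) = -29.56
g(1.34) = -16.20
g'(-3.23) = -61.60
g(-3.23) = 48.93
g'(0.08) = -0.86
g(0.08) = -0.03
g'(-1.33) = -2.62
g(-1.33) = -1.79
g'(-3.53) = -76.85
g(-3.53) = 69.66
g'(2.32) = -71.64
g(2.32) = -64.37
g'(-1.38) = -3.34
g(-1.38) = -1.64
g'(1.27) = -27.22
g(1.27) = -14.21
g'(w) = -9*w^2 - 10*w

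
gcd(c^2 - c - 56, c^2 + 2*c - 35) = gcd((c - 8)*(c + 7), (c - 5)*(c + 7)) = c + 7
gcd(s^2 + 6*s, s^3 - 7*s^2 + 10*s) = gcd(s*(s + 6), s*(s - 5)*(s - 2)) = s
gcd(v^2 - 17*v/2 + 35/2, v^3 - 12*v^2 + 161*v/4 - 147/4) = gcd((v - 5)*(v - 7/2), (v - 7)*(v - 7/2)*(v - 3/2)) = v - 7/2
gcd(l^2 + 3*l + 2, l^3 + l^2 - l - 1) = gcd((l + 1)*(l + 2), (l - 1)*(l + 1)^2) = l + 1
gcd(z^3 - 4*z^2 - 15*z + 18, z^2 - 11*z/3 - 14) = z - 6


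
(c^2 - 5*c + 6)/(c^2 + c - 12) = (c - 2)/(c + 4)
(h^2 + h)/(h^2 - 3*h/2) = 2*(h + 1)/(2*h - 3)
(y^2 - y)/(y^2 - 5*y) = (y - 1)/(y - 5)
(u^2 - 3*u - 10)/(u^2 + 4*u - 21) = (u^2 - 3*u - 10)/(u^2 + 4*u - 21)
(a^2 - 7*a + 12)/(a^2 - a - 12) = (a - 3)/(a + 3)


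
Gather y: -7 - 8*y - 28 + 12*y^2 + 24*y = 12*y^2 + 16*y - 35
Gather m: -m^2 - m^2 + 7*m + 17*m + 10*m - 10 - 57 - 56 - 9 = -2*m^2 + 34*m - 132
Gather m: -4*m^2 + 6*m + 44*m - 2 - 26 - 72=-4*m^2 + 50*m - 100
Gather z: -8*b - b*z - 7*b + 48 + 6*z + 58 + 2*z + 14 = -15*b + z*(8 - b) + 120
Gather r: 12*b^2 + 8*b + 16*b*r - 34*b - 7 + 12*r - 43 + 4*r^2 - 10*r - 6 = 12*b^2 - 26*b + 4*r^2 + r*(16*b + 2) - 56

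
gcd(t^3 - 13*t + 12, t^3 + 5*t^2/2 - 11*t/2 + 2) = t^2 + 3*t - 4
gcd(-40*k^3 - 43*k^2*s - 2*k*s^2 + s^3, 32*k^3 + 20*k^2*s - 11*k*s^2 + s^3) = -8*k^2 - 7*k*s + s^2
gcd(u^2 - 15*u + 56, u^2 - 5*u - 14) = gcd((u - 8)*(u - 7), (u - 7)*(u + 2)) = u - 7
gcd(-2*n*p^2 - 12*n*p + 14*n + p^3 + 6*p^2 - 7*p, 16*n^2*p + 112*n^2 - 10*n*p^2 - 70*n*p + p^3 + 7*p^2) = -2*n*p - 14*n + p^2 + 7*p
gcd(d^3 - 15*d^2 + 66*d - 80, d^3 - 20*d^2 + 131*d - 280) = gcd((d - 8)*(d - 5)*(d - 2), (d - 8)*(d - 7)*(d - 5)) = d^2 - 13*d + 40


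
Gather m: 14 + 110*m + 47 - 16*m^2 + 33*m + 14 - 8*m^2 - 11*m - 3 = -24*m^2 + 132*m + 72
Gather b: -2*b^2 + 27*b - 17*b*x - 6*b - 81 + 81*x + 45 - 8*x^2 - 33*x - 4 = -2*b^2 + b*(21 - 17*x) - 8*x^2 + 48*x - 40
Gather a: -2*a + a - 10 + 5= -a - 5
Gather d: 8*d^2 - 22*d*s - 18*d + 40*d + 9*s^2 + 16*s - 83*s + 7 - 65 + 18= 8*d^2 + d*(22 - 22*s) + 9*s^2 - 67*s - 40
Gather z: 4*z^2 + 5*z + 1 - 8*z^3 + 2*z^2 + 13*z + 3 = -8*z^3 + 6*z^2 + 18*z + 4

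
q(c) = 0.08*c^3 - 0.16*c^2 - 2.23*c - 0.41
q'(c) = 0.24*c^2 - 0.32*c - 2.23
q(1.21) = -3.20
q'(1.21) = -2.27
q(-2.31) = 2.90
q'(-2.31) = -0.21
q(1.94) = -4.75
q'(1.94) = -1.95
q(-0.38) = 0.41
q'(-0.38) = -2.07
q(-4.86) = -2.53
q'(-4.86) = 4.99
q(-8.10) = -35.36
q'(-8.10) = 16.11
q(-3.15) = 2.53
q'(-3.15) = 1.16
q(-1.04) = 1.65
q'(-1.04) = -1.64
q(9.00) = 24.88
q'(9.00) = 14.33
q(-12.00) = -134.93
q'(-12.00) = 36.17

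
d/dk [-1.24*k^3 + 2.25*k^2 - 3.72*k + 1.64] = -3.72*k^2 + 4.5*k - 3.72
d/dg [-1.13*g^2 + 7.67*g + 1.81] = 7.67 - 2.26*g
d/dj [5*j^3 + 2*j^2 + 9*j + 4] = 15*j^2 + 4*j + 9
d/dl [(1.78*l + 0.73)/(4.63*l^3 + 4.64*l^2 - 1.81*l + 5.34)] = (-16.4828*l^3 - 18.3989*l^2 - 6.7744*l + 10.8265)/(21.4369*l^6 + 42.9664*l^5 + 4.769*l^4 + 32.6516*l^3 + 52.8313*l^2 - 19.3308*l + 28.5156)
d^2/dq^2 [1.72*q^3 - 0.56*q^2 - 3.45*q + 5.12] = 10.32*q - 1.12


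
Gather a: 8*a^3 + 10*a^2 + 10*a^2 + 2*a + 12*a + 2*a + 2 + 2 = 8*a^3 + 20*a^2 + 16*a + 4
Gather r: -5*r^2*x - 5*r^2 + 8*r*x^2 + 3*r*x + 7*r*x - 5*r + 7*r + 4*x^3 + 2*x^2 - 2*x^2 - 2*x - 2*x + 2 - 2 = r^2*(-5*x - 5) + r*(8*x^2 + 10*x + 2) + 4*x^3 - 4*x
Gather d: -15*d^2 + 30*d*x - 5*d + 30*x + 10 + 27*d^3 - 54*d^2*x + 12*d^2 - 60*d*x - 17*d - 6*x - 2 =27*d^3 + d^2*(-54*x - 3) + d*(-30*x - 22) + 24*x + 8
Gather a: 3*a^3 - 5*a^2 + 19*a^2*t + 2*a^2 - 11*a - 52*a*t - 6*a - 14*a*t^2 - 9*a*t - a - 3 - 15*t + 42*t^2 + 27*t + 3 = 3*a^3 + a^2*(19*t - 3) + a*(-14*t^2 - 61*t - 18) + 42*t^2 + 12*t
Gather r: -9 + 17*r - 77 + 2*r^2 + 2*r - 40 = 2*r^2 + 19*r - 126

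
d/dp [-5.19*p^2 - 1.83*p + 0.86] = -10.38*p - 1.83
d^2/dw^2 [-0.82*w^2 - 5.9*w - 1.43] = -1.64000000000000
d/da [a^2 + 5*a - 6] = 2*a + 5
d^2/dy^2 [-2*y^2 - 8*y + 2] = -4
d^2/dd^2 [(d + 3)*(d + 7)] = 2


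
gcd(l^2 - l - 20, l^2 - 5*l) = l - 5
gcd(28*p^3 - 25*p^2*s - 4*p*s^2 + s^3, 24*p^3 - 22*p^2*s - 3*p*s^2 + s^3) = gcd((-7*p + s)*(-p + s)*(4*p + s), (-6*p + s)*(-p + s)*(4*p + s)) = 4*p^2 - 3*p*s - s^2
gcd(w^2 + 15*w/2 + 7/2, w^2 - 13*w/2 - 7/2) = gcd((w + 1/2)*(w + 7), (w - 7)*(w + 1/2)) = w + 1/2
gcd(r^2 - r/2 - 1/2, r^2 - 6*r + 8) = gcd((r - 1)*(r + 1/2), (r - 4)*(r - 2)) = 1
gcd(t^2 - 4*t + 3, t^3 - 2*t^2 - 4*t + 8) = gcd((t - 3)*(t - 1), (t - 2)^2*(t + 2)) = 1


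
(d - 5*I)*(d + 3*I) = d^2 - 2*I*d + 15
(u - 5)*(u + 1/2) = u^2 - 9*u/2 - 5/2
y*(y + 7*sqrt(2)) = y^2 + 7*sqrt(2)*y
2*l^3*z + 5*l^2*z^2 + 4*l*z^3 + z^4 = z*(l + z)^2*(2*l + z)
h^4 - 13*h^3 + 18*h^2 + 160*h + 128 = (h - 8)^2*(h + 1)*(h + 2)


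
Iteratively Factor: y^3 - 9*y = (y + 3)*(y^2 - 3*y) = (y - 3)*(y + 3)*(y)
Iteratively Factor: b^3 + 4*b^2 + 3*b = (b + 3)*(b^2 + b) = b*(b + 3)*(b + 1)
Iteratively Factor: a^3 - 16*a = (a)*(a^2 - 16) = a*(a - 4)*(a + 4)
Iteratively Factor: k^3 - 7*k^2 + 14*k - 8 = (k - 1)*(k^2 - 6*k + 8) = (k - 4)*(k - 1)*(k - 2)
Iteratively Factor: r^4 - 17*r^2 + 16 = (r + 4)*(r^3 - 4*r^2 - r + 4) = (r - 4)*(r + 4)*(r^2 - 1) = (r - 4)*(r - 1)*(r + 4)*(r + 1)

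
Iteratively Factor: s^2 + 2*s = (s)*(s + 2)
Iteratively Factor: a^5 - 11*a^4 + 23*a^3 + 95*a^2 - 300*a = (a + 3)*(a^4 - 14*a^3 + 65*a^2 - 100*a) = (a - 4)*(a + 3)*(a^3 - 10*a^2 + 25*a) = (a - 5)*(a - 4)*(a + 3)*(a^2 - 5*a) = (a - 5)^2*(a - 4)*(a + 3)*(a)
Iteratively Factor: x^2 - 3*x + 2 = (x - 2)*(x - 1)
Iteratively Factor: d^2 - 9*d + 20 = (d - 5)*(d - 4)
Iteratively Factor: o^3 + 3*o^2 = (o + 3)*(o^2) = o*(o + 3)*(o)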